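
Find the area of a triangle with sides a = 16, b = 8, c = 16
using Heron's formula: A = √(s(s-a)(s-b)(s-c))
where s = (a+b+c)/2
s = (16 + 8 + 16)/2 = 40/2 = 20
s − a = 4, s − b = 12, s − c = 4
s(s−a)(s−b)(s−c) = 20·4·12·4 = 3840
Area = √3840 ≈ 61.9677

s = 20.0, Area = 61.97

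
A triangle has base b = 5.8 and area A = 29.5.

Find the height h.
A = ½·b·h  ⇒  h = 2A/b = 2·29.5/5.8 = 59/5.8 ≈ 10.1724

h = 10.17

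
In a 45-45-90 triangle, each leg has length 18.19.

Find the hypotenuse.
In a 45-45-90 triangle the sides are in ratio 1 : 1 : √2, so hypotenuse = leg·√2.
Hypotenuse = 18.19·√2 ≈ 18.19·1.41421 ≈ 25.7245

Hypotenuse = 18.19√2 = 25.72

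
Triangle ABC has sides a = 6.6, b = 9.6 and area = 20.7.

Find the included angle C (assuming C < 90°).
Area = ½·a·b·sin(C)  ⇒  sin(C) = 2·Area/(a·b) = 2·20.7/(6.6·9.6) = 41.4/63.36 ≈ 0.653409
C = arcsin(0.653409) ≈ 40.7991° (taking the acute solution since C < 90°)

C = 40.8°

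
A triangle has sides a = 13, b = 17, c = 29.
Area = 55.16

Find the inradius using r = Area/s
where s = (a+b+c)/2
s = (13 + 17 + 29)/2 = 59/2 = 29.5
r = Area/s = 55.16/29.5 ≈ 1.86983

r = 1.87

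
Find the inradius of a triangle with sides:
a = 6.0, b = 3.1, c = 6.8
r = Area/s where s is the semi-perimeter.
s = (6.0 + 3.1 + 6.8)/2 = 15.9/2 = 7.95
Area = √(s(s−a)(s−b)(s−c)) = √(7.95·1.95·4.85·1.15) ≈ √86.4652 ≈ 9.29867
r ≈ 9.29867/7.95 ≈ 1.16964

r = 1.17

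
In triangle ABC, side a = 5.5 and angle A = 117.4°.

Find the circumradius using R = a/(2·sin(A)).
R = a/(2·sin(A)) = 5.5/(2·sin(117.4°))
sin(117.4°) ≈ 0.887815
R ≈ 5.5/(2·0.887815) = 5.5/1.77563 ≈ 3.09749

R = 3.097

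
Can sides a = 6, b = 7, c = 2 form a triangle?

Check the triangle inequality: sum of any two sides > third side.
a + b vs c: 6 + 7 = 13 > 2  ✓
a + c vs b: 6 + 2 = 8 > 7  ✓
b + c vs a: 7 + 2 = 9 > 6  ✓

Yes, triangle inequality satisfied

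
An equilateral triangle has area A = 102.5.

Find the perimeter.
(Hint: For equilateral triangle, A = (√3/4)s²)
A = (√3/4)s²  ⇒  s² = 4A/√3 = 4·102.5/√3 = 410/1.73205 ≈ 236.714
s ≈ √236.714 ≈ 15.3855
Perimeter = 3s ≈ 3·15.3855 ≈ 46.1565

Perimeter = 46.16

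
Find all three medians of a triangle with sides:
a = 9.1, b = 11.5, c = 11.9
Median formula: m_a = ½√(2b² + 2c² − a²) (and cyclically). a² = 82.81, b² = 132.25, c² = 141.61.
m_a = ½√(2·132.25 + 2·141.61 − 82.81) = ½√464.91 ≈ ½·21.5618 ≈ 10.7809
m_b = ½√(2·82.81 + 2·141.61 − 132.25) = ½√316.59 ≈ ½·17.793 ≈ 8.89649
m_c = ½√(2·82.81 + 2·132.25 − 141.61) = ½√288.51 ≈ ½·16.9856 ≈ 8.49279

m_a = 10.78, m_b = 8.896, m_c = 8.493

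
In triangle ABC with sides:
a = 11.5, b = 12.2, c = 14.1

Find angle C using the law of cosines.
c² = a² + b² − 2ab·cos(C)  ⇒  cos(C) = (a² + b² − c²)/(2ab)
cos(C) = (11.5² + 12.2² − 14.1²)/(2·11.5·12.2) = (132.25 + 148.84 − 198.81)/280.6 = 82.28/280.6 ≈ 0.293229
C = arccos(0.293229) ≈ 72.9486°

C = 72.95°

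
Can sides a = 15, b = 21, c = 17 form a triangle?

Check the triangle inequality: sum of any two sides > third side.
a + b vs c: 15 + 21 = 36 > 17  ✓
a + c vs b: 15 + 17 = 32 > 21  ✓
b + c vs a: 21 + 17 = 38 > 15  ✓

Yes, triangle inequality satisfied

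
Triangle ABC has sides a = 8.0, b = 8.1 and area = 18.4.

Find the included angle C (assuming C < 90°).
Area = ½·a·b·sin(C)  ⇒  sin(C) = 2·Area/(a·b) = 2·18.4/(8.0·8.1) = 36.8/64.8 ≈ 0.567901
C = arcsin(0.567901) ≈ 34.604° (taking the acute solution since C < 90°)

C = 34.6°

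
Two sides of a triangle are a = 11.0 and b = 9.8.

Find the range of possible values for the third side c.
Triangle inequality: |a − b| < c < a + b
|a − b| = |11.0 − 9.8| = 1.2
a + b = 11.0 + 9.8 = 20.8

1.2 < c < 20.8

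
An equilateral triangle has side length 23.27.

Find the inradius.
r = Area/s with s the semi-perimeter.
Area = (√3/4)·23.27² = (√3/4)·541.4929 ≈ 0.433013·541.4929 ≈ 234.473
s = 3·23.27/2 = 34.905
r ≈ 234.473/34.905 ≈ 6.71747
(Equivalently r = side/(2√3) = 23.27/3.4641 ≈ 6.71747.)

r = 6.717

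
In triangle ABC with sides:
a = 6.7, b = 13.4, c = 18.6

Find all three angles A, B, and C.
Law of cosines for each angle (a² = 44.89, b² = 179.56, c² = 345.96):
cos(A) = (b² + c² − a²)/(2bc) = (179.56 + 345.96 − 44.89)/(2·13.4·18.6) = 480.63/498.48 ≈ 0.964191  ⇒  A ≈ 15.3793°
cos(B) = (a² + c² − b²)/(2ac) = (44.89 + 345.96 − 179.56)/(2·6.7·18.6) = 211.29/249.24 ≈ 0.847737  ⇒  B ≈ 32.0336°
cos(C) = (a² + b² − c²)/(2ab) = (44.89 + 179.56 − 345.96)/(2·6.7·13.4) = -121.51/179.56 ≈ -0.67671  ⇒  C ≈ 132.587°
Check: A + B + C ≈ 180°

A = 15.38°, B = 32.03°, C = 132.6°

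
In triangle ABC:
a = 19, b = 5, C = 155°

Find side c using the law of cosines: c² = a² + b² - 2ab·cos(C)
c² = 19² + 5² − 2·19·5·cos(155°)
cos(155°) ≈ -0.906308
c² ≈ 361 + 25 − 190·(-0.906308) ≈ 386 + 172.198 ≈ 558.198
c ≈ √558.198 ≈ 23.6262

c = 23.63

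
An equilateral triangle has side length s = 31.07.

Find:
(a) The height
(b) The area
(a) The height splits the triangle into two 30-60-90 halves: h = s·√3/2 = 31.07·1.73205/2 ≈ 53.8148/2 ≈ 26.9074
(b) Area = (√3/4)·s² = (√3/4)·31.07² = (√3/4)·965.3449 ≈ 0.433013·965.3449 ≈ 418.007

Height = 26.91, Area = 418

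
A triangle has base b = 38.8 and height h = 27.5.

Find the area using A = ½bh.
A = ½·b·h = ½·38.8·27.5 = ½·1067 = 533.5

Area = 533.5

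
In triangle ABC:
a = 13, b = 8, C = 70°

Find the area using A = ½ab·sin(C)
A = ½·a·b·sin(C) = ½·13·8·sin(70°)
sin(70°) ≈ 0.939693
A ≈ ½·104·0.939693 = 52·0.939693 ≈ 48.864

Area = 48.86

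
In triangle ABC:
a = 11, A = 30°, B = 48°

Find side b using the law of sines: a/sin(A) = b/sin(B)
a/sin(A) = b/sin(B)  ⇒  b = a·sin(B)/sin(A) = 11·sin(48°)/sin(30°)
sin(48°) ≈ 0.743145, sin(30°) ≈ 0.5
b ≈ 11·0.743145/0.5 ≈ 8.17459/0.5 ≈ 16.3492

b = 16.35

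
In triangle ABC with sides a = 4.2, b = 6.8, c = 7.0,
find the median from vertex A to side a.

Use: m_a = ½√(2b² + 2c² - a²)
m_a = ½√(2·6.8² + 2·7.0² − 4.2²) = ½√(2·46.24 + 2·49 − 17.64) = ½√(92.48 + 98 − 17.64) = ½√172.84
√172.84 ≈ 13.1469, so m_a ≈ 6.57343

m_a = 6.573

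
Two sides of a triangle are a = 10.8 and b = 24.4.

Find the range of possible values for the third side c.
Triangle inequality: |a − b| < c < a + b
|a − b| = |10.8 − 24.4| = 13.6
a + b = 10.8 + 24.4 = 35.2

13.6 < c < 35.2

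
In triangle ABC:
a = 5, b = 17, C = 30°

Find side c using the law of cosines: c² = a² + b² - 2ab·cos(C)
c² = 5² + 17² − 2·5·17·cos(30°)
cos(30°) ≈ 0.866025
c² ≈ 25 + 289 − 170·(0.866025) ≈ 314 − 147.224 ≈ 166.776
c ≈ √166.776 ≈ 12.9142

c = 12.91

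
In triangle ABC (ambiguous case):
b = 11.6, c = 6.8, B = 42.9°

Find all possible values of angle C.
b/sin(B) = c/sin(C)  ⇒  sin(C) = c·sin(B)/b = 6.8·sin(42.9°)/11.6
sin(42.9°) ≈ 0.680721
sin(C) ≈ 6.8·0.680721/11.6 ≈ 4.6289/11.6 ≈ 0.399043
Candidate 1: C₁ = arcsin(0.399043) ≈ 23.5184°  →  A = 180° − 42.9° − 23.5184° ≈ 113.582° > 0, valid
Candidate 2: C₂ = 180° − C₁ ≈ 156.482°  →  A = 180° − 42.9° − 156.482° ≈ -19.3816° ≤ 0, not a valid triangle

C = 23.52° (one solution)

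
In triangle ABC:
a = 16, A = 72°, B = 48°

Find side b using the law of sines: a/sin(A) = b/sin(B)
a/sin(A) = b/sin(B)  ⇒  b = a·sin(B)/sin(A) = 16·sin(48°)/sin(72°)
sin(48°) ≈ 0.743145, sin(72°) ≈ 0.951057
b ≈ 16·0.743145/0.951057 ≈ 11.8903/0.951057 ≈ 12.5022

b = 12.5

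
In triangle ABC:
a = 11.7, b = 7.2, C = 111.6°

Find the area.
Two sides and the included angle (SAS): A = ½·a·b·sin(C) = ½·11.7·7.2·sin(111.6°)
sin(111.6°) ≈ 0.929776
A ≈ ½·84.24·0.929776 = 42.12·0.929776 ≈ 39.1622

Area = 39.16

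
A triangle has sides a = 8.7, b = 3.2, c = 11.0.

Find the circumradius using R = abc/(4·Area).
First find the area with Heron's formula.
s = (8.7 + 3.2 + 11.0)/2 = 11.45
Area = √(s(s−a)(s−b)(s−c)) = √(11.45·2.75·8.25·0.45) ≈ √116.897 ≈ 10.8119
abc = 8.7·3.2·11.0 = 306.24
R = abc/(4·Area) ≈ 306.24/(4·10.8119) = 306.24/43.2476 ≈ 7.08108

R = 7.081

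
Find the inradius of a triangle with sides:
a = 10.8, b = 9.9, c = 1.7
r = Area/s where s is the semi-perimeter.
s = (10.8 + 9.9 + 1.7)/2 = 22.4/2 = 11.2
Area = √(s(s−a)(s−b)(s−c)) = √(11.2·0.4·1.3·9.5) ≈ √55.328 ≈ 7.43828
r ≈ 7.43828/11.2 ≈ 0.664132

r = 0.6641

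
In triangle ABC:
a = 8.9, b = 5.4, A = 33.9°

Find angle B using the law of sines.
a/sin(A) = b/sin(B)  ⇒  sin(B) = b·sin(A)/a = 5.4·sin(33.9°)/8.9
sin(33.9°) ≈ 0.557745
sin(B) ≈ 5.4·0.557745/8.9 ≈ 3.01182/8.9 ≈ 0.338407
B = arcsin(0.338407) ≈ 19.7799°
(Since b ≤ a we need B ≤ A, so the obtuse alternative 180° − 19.7799° ≈ 160.22° is rejected.)

B = 19.78°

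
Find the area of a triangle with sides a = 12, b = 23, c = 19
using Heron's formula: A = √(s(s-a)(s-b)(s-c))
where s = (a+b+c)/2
s = (12 + 23 + 19)/2 = 54/2 = 27
s − a = 15, s − b = 4, s − c = 8
s(s−a)(s−b)(s−c) = 27·15·4·8 = 12960
Area = √12960 ≈ 113.842

s = 27.0, Area = 113.8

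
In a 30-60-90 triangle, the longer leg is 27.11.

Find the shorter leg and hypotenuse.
In a 30-60-90 triangle the sides are in ratio 1 : √3 : 2, so short leg = long leg/√3 and hypotenuse = 2·(short leg).
Short leg = 27.11/√3 ≈ 27.11/1.73205 ≈ 15.652
Hypotenuse = 2·15.652 ≈ 31.3039

Short leg = 15.65, Hypotenuse = 31.3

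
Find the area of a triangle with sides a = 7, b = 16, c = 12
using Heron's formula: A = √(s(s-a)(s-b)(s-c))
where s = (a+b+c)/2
s = (7 + 16 + 12)/2 = 35/2 = 17.5
s − a = 10.5, s − b = 1.5, s − c = 5.5
s(s−a)(s−b)(s−c) = 17.5·10.5·1.5·5.5 = 1515.9375
Area = √1515.9375 ≈ 38.935

s = 17.5, Area = 38.94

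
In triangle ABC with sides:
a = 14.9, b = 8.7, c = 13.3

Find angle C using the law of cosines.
c² = a² + b² − 2ab·cos(C)  ⇒  cos(C) = (a² + b² − c²)/(2ab)
cos(C) = (14.9² + 8.7² − 13.3²)/(2·14.9·8.7) = (222.01 + 75.69 − 176.89)/259.26 = 120.81/259.26 ≈ 0.46598
C = arccos(0.46598) ≈ 62.2263°

C = 62.23°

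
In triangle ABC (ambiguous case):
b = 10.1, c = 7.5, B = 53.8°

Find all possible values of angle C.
b/sin(B) = c/sin(C)  ⇒  sin(C) = c·sin(B)/b = 7.5·sin(53.8°)/10.1
sin(53.8°) ≈ 0.80696
sin(C) ≈ 7.5·0.80696/10.1 ≈ 6.0522/10.1 ≈ 0.599228
Candidate 1: C₁ = arcsin(0.599228) ≈ 36.8146°  →  A = 180° − 53.8° − 36.8146° ≈ 89.3854° > 0, valid
Candidate 2: C₂ = 180° − C₁ ≈ 143.185°  →  A = 180° − 53.8° − 143.185° ≈ -16.9854° ≤ 0, not a valid triangle

C = 36.81° (one solution)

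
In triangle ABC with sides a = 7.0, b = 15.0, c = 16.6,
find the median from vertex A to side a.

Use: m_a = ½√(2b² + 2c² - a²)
m_a = ½√(2·15.0² + 2·16.6² − 7.0²) = ½√(2·225 + 2·275.56 − 49) = ½√(450 + 551.12 − 49) = ½√952.12
√952.12 ≈ 30.8564, so m_a ≈ 15.4282

m_a = 15.43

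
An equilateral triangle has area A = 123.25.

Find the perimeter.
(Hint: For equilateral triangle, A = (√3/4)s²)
A = (√3/4)s²  ⇒  s² = 4A/√3 = 4·123.25/√3 = 493/1.73205 ≈ 284.634
s ≈ √284.634 ≈ 16.8711
Perimeter = 3s ≈ 3·16.8711 ≈ 50.6133

Perimeter = 50.61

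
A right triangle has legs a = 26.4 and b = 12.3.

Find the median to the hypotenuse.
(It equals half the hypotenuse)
Hypotenuse c = √(a² + b²) = √(696.96 + 151.29) = √848.25 ≈ 29.1247
Median to hypotenuse = c/2 ≈ 29.1247/2 ≈ 14.5624

Median = 14.56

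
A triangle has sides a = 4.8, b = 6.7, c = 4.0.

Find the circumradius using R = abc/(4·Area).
First find the area with Heron's formula.
s = (4.8 + 6.7 + 4.0)/2 = 7.75
Area = √(s(s−a)(s−b)(s−c)) = √(7.75·2.95·1.05·3.75) ≈ √90.0211 ≈ 9.48794
abc = 4.8·6.7·4.0 = 128.64
R = abc/(4·Area) ≈ 128.64/(4·9.48794) = 128.64/37.9518 ≈ 3.38956

R = 3.39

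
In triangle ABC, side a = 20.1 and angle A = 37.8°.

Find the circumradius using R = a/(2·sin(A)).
R = a/(2·sin(A)) = 20.1/(2·sin(37.8°))
sin(37.8°) ≈ 0.612907
R ≈ 20.1/(2·0.612907) = 20.1/1.22581 ≈ 16.3973

R = 16.4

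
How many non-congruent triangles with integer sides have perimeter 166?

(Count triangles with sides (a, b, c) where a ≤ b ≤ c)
Let a ≤ b ≤ c with a + b + c = 166. The only binding inequality is a + b > c, i.e. 166 − c > c, so c < 166/2; and c ≥ 166/3 since c is the largest side.
So 56 ≤ c ≤ 82. For each c, b runs from ⌈(166 − c)/2⌉ up to c (then a = 166 − b − c satisfies 1 ≤ a ≤ b automatically), giving c − ⌈(166 − c)/2⌉ + 1 choices.
Summing over c: 2 + 3 + 5 + 6 + … + 39 + 41  (27 terms, c = 56, …, 82) = 574
Check (closed form: nearest integer to p²/48 for even p, (p+3)²/48 for odd p): 166²/48 = 27556/48 ≈ 574.08 → 574

574 triangles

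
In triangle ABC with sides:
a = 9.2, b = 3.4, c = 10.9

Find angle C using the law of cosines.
c² = a² + b² − 2ab·cos(C)  ⇒  cos(C) = (a² + b² − c²)/(2ab)
cos(C) = (9.2² + 3.4² − 10.9²)/(2·9.2·3.4) = (84.64 + 11.56 − 118.81)/62.56 = -22.61/62.56 ≈ -0.361413
C = arccos(-0.361413) ≈ 111.187°

C = 111.2°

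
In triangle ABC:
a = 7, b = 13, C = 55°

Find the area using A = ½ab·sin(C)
A = ½·a·b·sin(C) = ½·7·13·sin(55°)
sin(55°) ≈ 0.819152
A ≈ ½·91·0.819152 = 45.5·0.819152 ≈ 37.2714

Area = 37.27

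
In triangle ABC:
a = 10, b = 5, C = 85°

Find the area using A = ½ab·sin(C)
A = ½·a·b·sin(C) = ½·10·5·sin(85°)
sin(85°) ≈ 0.996195
A ≈ ½·50·0.996195 = 25·0.996195 ≈ 24.9049

Area = 24.9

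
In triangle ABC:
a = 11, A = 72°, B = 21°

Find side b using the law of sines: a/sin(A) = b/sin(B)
a/sin(A) = b/sin(B)  ⇒  b = a·sin(B)/sin(A) = 11·sin(21°)/sin(72°)
sin(21°) ≈ 0.358368, sin(72°) ≈ 0.951057
b ≈ 11·0.358368/0.951057 ≈ 3.94205/0.951057 ≈ 4.14491

b = 4.145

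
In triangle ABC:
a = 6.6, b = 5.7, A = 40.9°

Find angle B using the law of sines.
a/sin(A) = b/sin(B)  ⇒  sin(B) = b·sin(A)/a = 5.7·sin(40.9°)/6.6
sin(40.9°) ≈ 0.654741
sin(B) ≈ 5.7·0.654741/6.6 ≈ 3.73202/6.6 ≈ 0.565458
B = arcsin(0.565458) ≈ 34.4341°
(Since b ≤ a we need B ≤ A, so the obtuse alternative 180° − 34.4341° ≈ 145.566° is rejected.)

B = 34.43°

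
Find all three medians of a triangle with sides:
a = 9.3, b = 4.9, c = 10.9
Median formula: m_a = ½√(2b² + 2c² − a²) (and cyclically). a² = 86.49, b² = 24.01, c² = 118.81.
m_a = ½√(2·24.01 + 2·118.81 − 86.49) = ½√199.15 ≈ ½·14.1121 ≈ 7.05603
m_b = ½√(2·86.49 + 2·118.81 − 24.01) = ½√386.59 ≈ ½·19.6619 ≈ 9.83095
m_c = ½√(2·86.49 + 2·24.01 − 118.81) = ½√102.19 ≈ ½·10.1089 ≈ 5.05445

m_a = 7.056, m_b = 9.831, m_c = 5.054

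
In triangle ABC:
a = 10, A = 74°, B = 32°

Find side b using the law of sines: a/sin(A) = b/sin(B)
a/sin(A) = b/sin(B)  ⇒  b = a·sin(B)/sin(A) = 10·sin(32°)/sin(74°)
sin(32°) ≈ 0.529919, sin(74°) ≈ 0.961262
b ≈ 10·0.529919/0.961262 ≈ 5.29919/0.961262 ≈ 5.51275

b = 5.513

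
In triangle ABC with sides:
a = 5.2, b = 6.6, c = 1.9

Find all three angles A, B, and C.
Law of cosines for each angle (a² = 27.04, b² = 43.56, c² = 3.61):
cos(A) = (b² + c² − a²)/(2bc) = (43.56 + 3.61 − 27.04)/(2·6.6·1.9) = 20.13/25.08 ≈ 0.802632  ⇒  A ≈ 36.6179°
cos(B) = (a² + c² − b²)/(2ac) = (27.04 + 3.61 − 43.56)/(2·5.2·1.9) = -12.91/19.76 ≈ -0.65334  ⇒  B ≈ 130.794°
cos(C) = (a² + b² − c²)/(2ab) = (27.04 + 43.56 − 3.61)/(2·5.2·6.6) = 66.99/68.64 ≈ 0.975962  ⇒  C ≈ 12.5882°
Check: A + B + C ≈ 180°

A = 36.62°, B = 130.8°, C = 12.59°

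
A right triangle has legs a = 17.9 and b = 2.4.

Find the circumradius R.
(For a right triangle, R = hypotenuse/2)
Hypotenuse c = √(a² + b²) = √(320.41 + 5.76) = √326.17 ≈ 18.0602
R = c/2 ≈ 18.0602/2 ≈ 9.03009

R = 9.03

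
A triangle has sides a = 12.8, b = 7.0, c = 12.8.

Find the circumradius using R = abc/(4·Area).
First find the area with Heron's formula.
s = (12.8 + 7.0 + 12.8)/2 = 16.3
Area = √(s(s−a)(s−b)(s−c)) = √(16.3·3.5·9.3·3.5) ≈ √1856.98 ≈ 43.0927
abc = 12.8·7.0·12.8 = 1146.88
R = abc/(4·Area) ≈ 1146.88/(4·43.0927) = 1146.88/172.371 ≈ 6.65357

R = 6.654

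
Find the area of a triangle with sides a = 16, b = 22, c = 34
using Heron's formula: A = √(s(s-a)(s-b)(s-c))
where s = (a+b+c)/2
s = (16 + 22 + 34)/2 = 72/2 = 36
s − a = 20, s − b = 14, s − c = 2
s(s−a)(s−b)(s−c) = 36·20·14·2 = 20160
Area = √20160 ≈ 141.986

s = 36.0, Area = 142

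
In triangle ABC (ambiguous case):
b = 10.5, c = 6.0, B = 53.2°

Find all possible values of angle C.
b/sin(B) = c/sin(C)  ⇒  sin(C) = c·sin(B)/b = 6.0·sin(53.2°)/10.5
sin(53.2°) ≈ 0.800731
sin(C) ≈ 6.0·0.800731/10.5 ≈ 4.80439/10.5 ≈ 0.457561
Candidate 1: C₁ = arcsin(0.457561) ≈ 27.2298°  →  A = 180° − 53.2° − 27.2298° ≈ 99.5702° > 0, valid
Candidate 2: C₂ = 180° − C₁ ≈ 152.77°  →  A = 180° − 53.2° − 152.77° ≈ -25.9702° ≤ 0, not a valid triangle

C = 27.23° (one solution)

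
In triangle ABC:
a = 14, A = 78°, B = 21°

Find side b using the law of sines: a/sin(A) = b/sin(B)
a/sin(A) = b/sin(B)  ⇒  b = a·sin(B)/sin(A) = 14·sin(21°)/sin(78°)
sin(21°) ≈ 0.358368, sin(78°) ≈ 0.978148
b ≈ 14·0.358368/0.978148 ≈ 5.01715/0.978148 ≈ 5.12924

b = 5.129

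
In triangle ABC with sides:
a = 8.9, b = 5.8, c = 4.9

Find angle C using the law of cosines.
c² = a² + b² − 2ab·cos(C)  ⇒  cos(C) = (a² + b² − c²)/(2ab)
cos(C) = (8.9² + 5.8² − 4.9²)/(2·8.9·5.8) = (79.21 + 33.64 − 24.01)/103.24 = 88.84/103.24 ≈ 0.860519
C = arccos(0.860519) ≈ 30.6251°

C = 30.63°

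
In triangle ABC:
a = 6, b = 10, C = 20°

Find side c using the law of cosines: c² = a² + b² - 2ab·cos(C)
c² = 6² + 10² − 2·6·10·cos(20°)
cos(20°) ≈ 0.939693
c² ≈ 36 + 100 − 120·(0.939693) ≈ 136 − 112.763 ≈ 23.2369
c ≈ √23.2369 ≈ 4.82047

c = 4.82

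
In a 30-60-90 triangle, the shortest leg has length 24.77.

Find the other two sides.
In a 30-60-90 triangle the sides are in ratio 1 : √3 : 2 (short leg : long leg : hypotenuse).
Long leg = 24.77·√3 ≈ 24.77·1.73205 ≈ 42.9029
Hypotenuse = 2·24.77 = 49.54

Long leg = 24.77√3 = 42.9, Hypotenuse = 49.54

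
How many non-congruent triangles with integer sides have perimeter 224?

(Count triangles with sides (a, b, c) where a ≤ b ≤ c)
Let a ≤ b ≤ c with a + b + c = 224. The only binding inequality is a + b > c, i.e. 224 − c > c, so c < 224/2; and c ≥ 224/3 since c is the largest side.
So 75 ≤ c ≤ 111. For each c, b runs from ⌈(224 − c)/2⌉ up to c (then a = 224 − b − c satisfies 1 ≤ a ≤ b automatically), giving c − ⌈(224 − c)/2⌉ + 1 choices.
Summing over c: 1 + 3 + 4 + 6 + … + 54 + 55  (37 terms, c = 75, …, 111) = 1045
Check (closed form: nearest integer to p²/48 for even p, (p+3)²/48 for odd p): 224²/48 = 50176/48 ≈ 1045.33 → 1045

1045 triangles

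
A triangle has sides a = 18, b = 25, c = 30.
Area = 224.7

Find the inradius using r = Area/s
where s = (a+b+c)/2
s = (18 + 25 + 30)/2 = 73/2 = 36.5
r = Area/s = 224.7/36.5 ≈ 6.15616

r = 6.156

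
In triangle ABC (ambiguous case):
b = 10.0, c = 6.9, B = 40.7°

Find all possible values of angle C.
b/sin(B) = c/sin(C)  ⇒  sin(C) = c·sin(B)/b = 6.9·sin(40.7°)/10.0
sin(40.7°) ≈ 0.652098
sin(C) ≈ 6.9·0.652098/10.0 ≈ 4.49948/10.0 ≈ 0.449948
Candidate 1: C₁ = arcsin(0.449948) ≈ 26.7403°  →  A = 180° − 40.7° − 26.7403° ≈ 112.56° > 0, valid
Candidate 2: C₂ = 180° − C₁ ≈ 153.26°  →  A = 180° − 40.7° − 153.26° ≈ -13.9597° ≤ 0, not a valid triangle

C = 26.74° (one solution)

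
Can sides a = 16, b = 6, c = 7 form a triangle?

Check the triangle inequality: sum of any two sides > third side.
a + b vs c: 16 + 6 = 22 > 7  ✓
a + c vs b: 16 + 7 = 23 > 6  ✓
b + c vs a: 6 + 7 = 13 ≤ 16  ✗

No: 6 + 7 = 13 is not > 16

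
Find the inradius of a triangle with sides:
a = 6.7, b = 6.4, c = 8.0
r = Area/s where s is the semi-perimeter.
s = (6.7 + 6.4 + 8.0)/2 = 21.1/2 = 10.55
Area = √(s(s−a)(s−b)(s−c)) = √(10.55·3.85·4.15·2.55) ≈ √429.835 ≈ 20.7325
r ≈ 20.7325/10.55 ≈ 1.96516

r = 1.965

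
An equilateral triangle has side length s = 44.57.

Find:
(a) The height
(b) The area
(a) The height splits the triangle into two 30-60-90 halves: h = s·√3/2 = 44.57·1.73205/2 ≈ 77.1975/2 ≈ 38.5988
(b) Area = (√3/4)·s² = (√3/4)·44.57² = (√3/4)·1986.4849 ≈ 0.433013·1986.4849 ≈ 860.173

Height = 38.6, Area = 860.2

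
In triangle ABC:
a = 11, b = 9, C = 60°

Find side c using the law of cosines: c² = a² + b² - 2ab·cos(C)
c² = 11² + 9² − 2·11·9·cos(60°)
cos(60°) ≈ 0.5
c² ≈ 121 + 81 − 198·(0.5) ≈ 202 − 99 ≈ 103
c ≈ √103 ≈ 10.1489

c = 10.15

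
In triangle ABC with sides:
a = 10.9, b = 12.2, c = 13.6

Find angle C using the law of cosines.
c² = a² + b² − 2ab·cos(C)  ⇒  cos(C) = (a² + b² − c²)/(2ab)
cos(C) = (10.9² + 12.2² − 13.6²)/(2·10.9·12.2) = (118.81 + 148.84 − 184.96)/265.96 = 82.69/265.96 ≈ 0.310911
C = arccos(0.310911) ≈ 71.8858°

C = 71.89°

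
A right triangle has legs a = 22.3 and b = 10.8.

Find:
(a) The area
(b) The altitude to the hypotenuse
(a) The legs are perpendicular, so Area = ½·a·b = ½·22.3·10.8 = ½·240.84 = 120.42
(b) Hypotenuse c = √(a² + b²) = √(497.29 + 116.64) = √613.93 ≈ 24.7776
    Area = ½·c·h_c  ⇒  h_c = 2·Area/c = 240.84/24.7776 ≈ 9.72007

Area = 120.42, h_c = 9.72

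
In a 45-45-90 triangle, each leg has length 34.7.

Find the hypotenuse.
In a 45-45-90 triangle the sides are in ratio 1 : 1 : √2, so hypotenuse = leg·√2.
Hypotenuse = 34.7·√2 ≈ 34.7·1.41421 ≈ 49.0732

Hypotenuse = 34.7√2 = 49.07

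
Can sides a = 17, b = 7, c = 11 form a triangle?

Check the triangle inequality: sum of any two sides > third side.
a + b vs c: 17 + 7 = 24 > 11  ✓
a + c vs b: 17 + 11 = 28 > 7  ✓
b + c vs a: 7 + 11 = 18 > 17  ✓

Yes, triangle inequality satisfied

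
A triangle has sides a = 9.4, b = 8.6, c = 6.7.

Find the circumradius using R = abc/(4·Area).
First find the area with Heron's formula.
s = (9.4 + 8.6 + 6.7)/2 = 12.35
Area = √(s(s−a)(s−b)(s−c)) = √(12.35·2.95·3.75·5.65) ≈ √771.914 ≈ 27.7833
abc = 9.4·8.6·6.7 = 541.628
R = abc/(4·Area) ≈ 541.628/(4·27.7833) = 541.628/111.133 ≈ 4.87368

R = 4.874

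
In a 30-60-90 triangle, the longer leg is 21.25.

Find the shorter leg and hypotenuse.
In a 30-60-90 triangle the sides are in ratio 1 : √3 : 2, so short leg = long leg/√3 and hypotenuse = 2·(short leg).
Short leg = 21.25/√3 ≈ 21.25/1.73205 ≈ 12.2687
Hypotenuse = 2·12.2687 ≈ 24.5374

Short leg = 12.27, Hypotenuse = 24.54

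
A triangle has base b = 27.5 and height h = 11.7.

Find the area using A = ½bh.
A = ½·b·h = ½·27.5·11.7 = ½·321.75 = 160.875

Area = 160.875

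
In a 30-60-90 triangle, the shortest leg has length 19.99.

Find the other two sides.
In a 30-60-90 triangle the sides are in ratio 1 : √3 : 2 (short leg : long leg : hypotenuse).
Long leg = 19.99·√3 ≈ 19.99·1.73205 ≈ 34.6237
Hypotenuse = 2·19.99 = 39.98

Long leg = 19.99√3 = 34.62, Hypotenuse = 39.98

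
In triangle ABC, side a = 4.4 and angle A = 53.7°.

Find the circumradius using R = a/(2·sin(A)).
R = a/(2·sin(A)) = 4.4/(2·sin(53.7°))
sin(53.7°) ≈ 0.805928
R ≈ 4.4/(2·0.805928) = 4.4/1.61186 ≈ 2.72977

R = 2.73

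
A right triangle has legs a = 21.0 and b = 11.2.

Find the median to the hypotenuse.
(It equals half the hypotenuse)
Hypotenuse c = √(a² + b²) = √(441 + 125.44) = √566.44 ≈ 23.8
Median to hypotenuse = c/2 ≈ 23.8/2 ≈ 11.9

Median = 11.9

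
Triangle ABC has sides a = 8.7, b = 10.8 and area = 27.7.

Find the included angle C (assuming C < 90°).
Area = ½·a·b·sin(C)  ⇒  sin(C) = 2·Area/(a·b) = 2·27.7/(8.7·10.8) = 55.4/93.96 ≈ 0.589613
C = arcsin(0.589613) ≈ 36.1295° (taking the acute solution since C < 90°)

C = 36.13°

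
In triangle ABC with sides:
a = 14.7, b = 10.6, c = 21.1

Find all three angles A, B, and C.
Law of cosines for each angle (a² = 216.09, b² = 112.36, c² = 445.21):
cos(A) = (b² + c² − a²)/(2bc) = (112.36 + 445.21 − 216.09)/(2·10.6·21.1) = 341.48/447.32 ≈ 0.763391  ⇒  A ≈ 40.236°
cos(B) = (a² + c² − b²)/(2ac) = (216.09 + 445.21 − 112.36)/(2·14.7·21.1) = 548.94/620.34 ≈ 0.884902  ⇒  B ≈ 27.7606°
cos(C) = (a² + b² − c²)/(2ab) = (216.09 + 112.36 − 445.21)/(2·14.7·10.6) = -116.76/311.64 ≈ -0.374663  ⇒  C ≈ 112.003°
Check: A + B + C ≈ 180°

A = 40.24°, B = 27.76°, C = 112°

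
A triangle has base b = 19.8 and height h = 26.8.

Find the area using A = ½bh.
A = ½·b·h = ½·19.8·26.8 = ½·530.64 = 265.32

Area = 265.32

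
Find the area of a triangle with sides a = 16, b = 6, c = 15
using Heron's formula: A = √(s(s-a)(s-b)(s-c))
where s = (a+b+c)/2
s = (16 + 6 + 15)/2 = 37/2 = 18.5
s − a = 2.5, s − b = 12.5, s − c = 3.5
s(s−a)(s−b)(s−c) = 18.5·2.5·12.5·3.5 = 2023.4375
Area = √2023.4375 ≈ 44.9826

s = 18.5, Area = 44.98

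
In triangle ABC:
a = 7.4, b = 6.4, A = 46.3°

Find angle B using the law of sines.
a/sin(A) = b/sin(B)  ⇒  sin(B) = b·sin(A)/a = 6.4·sin(46.3°)/7.4
sin(46.3°) ≈ 0.722967
sin(B) ≈ 6.4·0.722967/7.4 ≈ 4.62699/7.4 ≈ 0.625269
B = arcsin(0.625269) ≈ 38.7019°
(Since b ≤ a we need B ≤ A, so the obtuse alternative 180° − 38.7019° ≈ 141.298° is rejected.)

B = 38.7°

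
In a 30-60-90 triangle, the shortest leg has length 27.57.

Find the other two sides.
In a 30-60-90 triangle the sides are in ratio 1 : √3 : 2 (short leg : long leg : hypotenuse).
Long leg = 27.57·√3 ≈ 27.57·1.73205 ≈ 47.7526
Hypotenuse = 2·27.57 = 55.14

Long leg = 27.57√3 = 47.75, Hypotenuse = 55.14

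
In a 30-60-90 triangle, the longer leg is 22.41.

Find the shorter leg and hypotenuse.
In a 30-60-90 triangle the sides are in ratio 1 : √3 : 2, so short leg = long leg/√3 and hypotenuse = 2·(short leg).
Short leg = 22.41/√3 ≈ 22.41/1.73205 ≈ 12.9384
Hypotenuse = 2·12.9384 ≈ 25.8768

Short leg = 12.94, Hypotenuse = 25.88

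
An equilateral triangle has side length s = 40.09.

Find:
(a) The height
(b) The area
(a) The height splits the triangle into two 30-60-90 halves: h = s·√3/2 = 40.09·1.73205/2 ≈ 69.4379/2 ≈ 34.719
(b) Area = (√3/4)·s² = (√3/4)·40.09² = (√3/4)·1607.2081 ≈ 0.433013·1607.2081 ≈ 695.942

Height = 34.72, Area = 695.9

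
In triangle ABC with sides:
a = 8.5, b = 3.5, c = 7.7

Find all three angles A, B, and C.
Law of cosines for each angle (a² = 72.25, b² = 12.25, c² = 59.29):
cos(A) = (b² + c² − a²)/(2bc) = (12.25 + 59.29 − 72.25)/(2·3.5·7.7) = -0.71/53.9 ≈ -0.0131725  ⇒  A ≈ 90.7548°
cos(B) = (a² + c² − b²)/(2ac) = (72.25 + 59.29 − 12.25)/(2·8.5·7.7) = 119.29/130.9 ≈ 0.911306  ⇒  B ≈ 24.3135°
cos(C) = (a² + b² − c²)/(2ab) = (72.25 + 12.25 − 59.29)/(2·8.5·3.5) = 25.21/59.5 ≈ 0.423697  ⇒  C ≈ 64.9318°
Check: A + B + C ≈ 180°

A = 90.75°, B = 24.31°, C = 64.93°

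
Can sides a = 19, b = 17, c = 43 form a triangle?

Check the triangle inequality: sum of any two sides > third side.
a + b vs c: 19 + 17 = 36 ≤ 43  ✗
a + c vs b: 19 + 43 = 62 > 17  ✓
b + c vs a: 17 + 43 = 60 > 19  ✓

No: 19 + 17 = 36 is not > 43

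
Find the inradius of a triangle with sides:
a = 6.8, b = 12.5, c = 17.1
r = Area/s where s is the semi-perimeter.
s = (6.8 + 12.5 + 17.1)/2 = 36.4/2 = 18.2
Area = √(s(s−a)(s−b)(s−c)) = √(18.2·11.4·5.7·1.1) ≈ √1300.9 ≈ 36.068
r ≈ 36.068/18.2 ≈ 1.98176

r = 1.982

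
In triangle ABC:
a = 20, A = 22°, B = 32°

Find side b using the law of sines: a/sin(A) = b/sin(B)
a/sin(A) = b/sin(B)  ⇒  b = a·sin(B)/sin(A) = 20·sin(32°)/sin(22°)
sin(32°) ≈ 0.529919, sin(22°) ≈ 0.374607
b ≈ 20·0.529919/0.374607 ≈ 10.5984/0.374607 ≈ 28.292

b = 28.29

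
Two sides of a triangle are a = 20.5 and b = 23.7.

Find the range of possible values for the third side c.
Triangle inequality: |a − b| < c < a + b
|a − b| = |20.5 − 23.7| = 3.2
a + b = 20.5 + 23.7 = 44.2

3.2 < c < 44.2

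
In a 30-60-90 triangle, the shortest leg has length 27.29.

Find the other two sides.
In a 30-60-90 triangle the sides are in ratio 1 : √3 : 2 (short leg : long leg : hypotenuse).
Long leg = 27.29·√3 ≈ 27.29·1.73205 ≈ 47.2677
Hypotenuse = 2·27.29 = 54.58

Long leg = 27.29√3 = 47.27, Hypotenuse = 54.58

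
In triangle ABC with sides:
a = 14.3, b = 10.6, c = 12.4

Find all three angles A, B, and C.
Law of cosines for each angle (a² = 204.49, b² = 112.36, c² = 153.76):
cos(A) = (b² + c² − a²)/(2bc) = (112.36 + 153.76 − 204.49)/(2·10.6·12.4) = 61.63/262.88 ≈ 0.234442  ⇒  A ≈ 76.4413°
cos(B) = (a² + c² − b²)/(2ac) = (204.49 + 153.76 − 112.36)/(2·14.3·12.4) = 245.89/354.64 ≈ 0.693351  ⇒  B ≈ 46.104°
cos(C) = (a² + b² − c²)/(2ab) = (204.49 + 112.36 − 153.76)/(2·14.3·10.6) = 163.09/303.16 ≈ 0.537967  ⇒  C ≈ 57.4547°
Check: A + B + C ≈ 180°

A = 76.44°, B = 46.1°, C = 57.45°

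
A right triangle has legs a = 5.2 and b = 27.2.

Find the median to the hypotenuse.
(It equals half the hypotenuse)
Hypotenuse c = √(a² + b²) = √(27.04 + 739.84) = √766.88 ≈ 27.6926
Median to hypotenuse = c/2 ≈ 27.6926/2 ≈ 13.8463

Median = 13.85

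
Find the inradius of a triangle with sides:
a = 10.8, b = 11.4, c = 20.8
r = Area/s where s is the semi-perimeter.
s = (10.8 + 11.4 + 20.8)/2 = 43/2 = 21.5
Area = √(s(s−a)(s−b)(s−c)) = √(21.5·10.7·10.1·0.7) ≈ √1626.45 ≈ 40.3293
r ≈ 40.3293/21.5 ≈ 1.87578

r = 1.876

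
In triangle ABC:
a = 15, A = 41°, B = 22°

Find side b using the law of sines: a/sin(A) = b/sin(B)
a/sin(A) = b/sin(B)  ⇒  b = a·sin(B)/sin(A) = 15·sin(22°)/sin(41°)
sin(22°) ≈ 0.374607, sin(41°) ≈ 0.656059
b ≈ 15·0.374607/0.656059 ≈ 5.6191/0.656059 ≈ 8.56493

b = 8.565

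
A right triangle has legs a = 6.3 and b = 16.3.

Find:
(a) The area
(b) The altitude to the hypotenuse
(a) The legs are perpendicular, so Area = ½·a·b = ½·6.3·16.3 = ½·102.69 = 51.345
(b) Hypotenuse c = √(a² + b²) = √(39.69 + 265.69) = √305.38 ≈ 17.4751
    Area = ½·c·h_c  ⇒  h_c = 2·Area/c = 102.69/17.4751 ≈ 5.87635

Area = 51.345, h_c = 5.876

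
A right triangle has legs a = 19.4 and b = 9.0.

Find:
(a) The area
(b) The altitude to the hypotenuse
(a) The legs are perpendicular, so Area = ½·a·b = ½·19.4·9.0 = ½·174.6 = 87.3
(b) Hypotenuse c = √(a² + b²) = √(376.36 + 81) = √457.36 ≈ 21.386
    Area = ½·c·h_c  ⇒  h_c = 2·Area/c = 174.6/21.386 ≈ 8.16423

Area = 87.3, h_c = 8.164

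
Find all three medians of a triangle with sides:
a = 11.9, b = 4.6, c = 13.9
Median formula: m_a = ½√(2b² + 2c² − a²) (and cyclically). a² = 141.61, b² = 21.16, c² = 193.21.
m_a = ½√(2·21.16 + 2·193.21 − 141.61) = ½√287.13 ≈ ½·16.9449 ≈ 8.47246
m_b = ½√(2·141.61 + 2·193.21 − 21.16) = ½√648.48 ≈ ½·25.4653 ≈ 12.7326
m_c = ½√(2·141.61 + 2·21.16 − 193.21) = ½√132.33 ≈ ½·11.5035 ≈ 5.75174

m_a = 8.472, m_b = 12.73, m_c = 5.752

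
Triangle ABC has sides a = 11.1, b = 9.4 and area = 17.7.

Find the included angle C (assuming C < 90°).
Area = ½·a·b·sin(C)  ⇒  sin(C) = 2·Area/(a·b) = 2·17.7/(11.1·9.4) = 35.4/104.34 ≈ 0.339275
C = arcsin(0.339275) ≈ 19.8327° (taking the acute solution since C < 90°)

C = 19.83°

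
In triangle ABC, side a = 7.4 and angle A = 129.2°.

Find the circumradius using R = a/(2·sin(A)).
R = a/(2·sin(A)) = 7.4/(2·sin(129.2°))
sin(129.2°) ≈ 0.774944
R ≈ 7.4/(2·0.774944) = 7.4/1.54989 ≈ 4.77454

R = 4.775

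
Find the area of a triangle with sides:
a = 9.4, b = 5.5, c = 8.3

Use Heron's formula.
s = (9.4 + 5.5 + 8.3)/2 = 23.2/2 = 11.6
s − a = 2.2, s − b = 6.1, s − c = 3.3
s(s−a)(s−b)(s−c) = 11.6·2.2·6.1·3.3 ≈ 513.718
Area = √513.718 ≈ 22.6653

Area = 22.67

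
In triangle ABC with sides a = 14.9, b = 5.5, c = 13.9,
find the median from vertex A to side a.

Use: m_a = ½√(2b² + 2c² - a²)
m_a = ½√(2·5.5² + 2·13.9² − 14.9²) = ½√(2·30.25 + 2·193.21 − 222.01) = ½√(60.5 + 386.42 − 222.01) = ½√224.91
√224.91 ≈ 14.997, so m_a ≈ 7.4985

m_a = 7.498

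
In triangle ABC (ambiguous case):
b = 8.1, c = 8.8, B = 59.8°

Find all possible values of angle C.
b/sin(B) = c/sin(C)  ⇒  sin(C) = c·sin(B)/b = 8.8·sin(59.8°)/8.1
sin(59.8°) ≈ 0.864275
sin(C) ≈ 8.8·0.864275/8.1 ≈ 7.60562/8.1 ≈ 0.938965
Candidate 1: C₁ = arcsin(0.938965) ≈ 69.8785°  →  A = 180° − 59.8° − 69.8785° ≈ 50.3215° > 0, valid
Candidate 2: C₂ = 180° − C₁ ≈ 110.122°  →  A = 180° − 59.8° − 110.122° ≈ 10.0785° > 0, valid

C = 69.88° or C = 110.1° (two solutions)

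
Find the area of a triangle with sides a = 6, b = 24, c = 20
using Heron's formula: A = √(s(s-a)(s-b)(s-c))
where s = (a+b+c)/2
s = (6 + 24 + 20)/2 = 50/2 = 25
s − a = 19, s − b = 1, s − c = 5
s(s−a)(s−b)(s−c) = 25·19·1·5 = 2375
Area = √2375 ≈ 48.734

s = 25.0, Area = 48.73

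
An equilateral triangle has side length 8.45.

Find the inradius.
r = Area/s with s the semi-perimeter.
Area = (√3/4)·8.45² = (√3/4)·71.4025 ≈ 0.433013·71.4025 ≈ 30.9182
s = 3·8.45/2 = 12.675
r ≈ 30.9182/12.675 ≈ 2.4393
(Equivalently r = side/(2√3) = 8.45/3.4641 ≈ 2.4393.)

r = 2.439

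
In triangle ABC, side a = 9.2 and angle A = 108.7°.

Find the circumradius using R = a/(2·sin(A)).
R = a/(2·sin(A)) = 9.2/(2·sin(108.7°))
sin(108.7°) ≈ 0.94721
R ≈ 9.2/(2·0.94721) = 9.2/1.89442 ≈ 4.85637

R = 4.856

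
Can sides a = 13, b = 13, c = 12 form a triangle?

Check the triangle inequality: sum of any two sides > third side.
a + b vs c: 13 + 13 = 26 > 12  ✓
a + c vs b: 13 + 12 = 25 > 13  ✓
b + c vs a: 13 + 12 = 25 > 13  ✓

Yes, triangle inequality satisfied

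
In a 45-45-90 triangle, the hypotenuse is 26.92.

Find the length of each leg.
In a 45-45-90 triangle hypotenuse = leg·√2, so leg = hypotenuse/√2.
Leg = 26.92/√2 ≈ 26.92/1.41421 ≈ 19.0353

Each leg = 19.04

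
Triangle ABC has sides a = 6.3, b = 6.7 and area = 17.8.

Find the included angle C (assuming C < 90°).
Area = ½·a·b·sin(C)  ⇒  sin(C) = 2·Area/(a·b) = 2·17.8/(6.3·6.7) = 35.6/42.21 ≈ 0.843402
C = arcsin(0.843402) ≈ 57.5011° (taking the acute solution since C < 90°)

C = 57.5°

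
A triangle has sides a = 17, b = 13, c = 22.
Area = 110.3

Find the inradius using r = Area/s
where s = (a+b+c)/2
s = (17 + 13 + 22)/2 = 52/2 = 26
r = Area/s = 110.3/26 ≈ 4.24231

r = 4.242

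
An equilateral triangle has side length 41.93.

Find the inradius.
r = Area/s with s the semi-perimeter.
Area = (√3/4)·41.93² = (√3/4)·1758.1249 ≈ 0.433013·1758.1249 ≈ 761.29
s = 3·41.93/2 = 62.895
r ≈ 761.29/62.895 ≈ 12.1041
(Equivalently r = side/(2√3) = 41.93/3.4641 ≈ 12.1041.)

r = 12.1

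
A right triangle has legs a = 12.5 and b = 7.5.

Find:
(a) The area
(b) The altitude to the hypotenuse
(a) The legs are perpendicular, so Area = ½·a·b = ½·12.5·7.5 = ½·93.75 = 46.875
(b) Hypotenuse c = √(a² + b²) = √(156.25 + 56.25) = √212.5 ≈ 14.5774
    Area = ½·c·h_c  ⇒  h_c = 2·Area/c = 93.75/14.5774 ≈ 6.4312

Area = 46.875, h_c = 6.431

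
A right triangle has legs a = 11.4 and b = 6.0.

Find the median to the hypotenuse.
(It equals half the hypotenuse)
Hypotenuse c = √(a² + b²) = √(129.96 + 36) = √165.96 ≈ 12.8825
Median to hypotenuse = c/2 ≈ 12.8825/2 ≈ 6.44127

Median = 6.441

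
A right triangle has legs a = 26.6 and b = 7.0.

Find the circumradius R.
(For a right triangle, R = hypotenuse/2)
Hypotenuse c = √(a² + b²) = √(707.56 + 49) = √756.56 ≈ 27.5056
R = c/2 ≈ 27.5056/2 ≈ 13.7528

R = 13.75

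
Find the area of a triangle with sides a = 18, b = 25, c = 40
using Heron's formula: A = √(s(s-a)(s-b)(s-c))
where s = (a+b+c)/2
s = (18 + 25 + 40)/2 = 83/2 = 41.5
s − a = 23.5, s − b = 16.5, s − c = 1.5
s(s−a)(s−b)(s−c) = 41.5·23.5·16.5·1.5 = 24137.4375
Area = √24137.4375 ≈ 155.362

s = 41.5, Area = 155.4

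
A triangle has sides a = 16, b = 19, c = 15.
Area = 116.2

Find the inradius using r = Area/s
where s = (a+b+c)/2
s = (16 + 19 + 15)/2 = 50/2 = 25
r = Area/s = 116.2/25 ≈ 4.648

r = 4.648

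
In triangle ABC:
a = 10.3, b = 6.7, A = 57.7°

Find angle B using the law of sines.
a/sin(A) = b/sin(B)  ⇒  sin(B) = b·sin(A)/a = 6.7·sin(57.7°)/10.3
sin(57.7°) ≈ 0.845262
sin(B) ≈ 6.7·0.845262/10.3 ≈ 5.66325/10.3 ≈ 0.549831
B = arcsin(0.549831) ≈ 33.3554°
(Since b ≤ a we need B ≤ A, so the obtuse alternative 180° − 33.3554° ≈ 146.645° is rejected.)

B = 33.36°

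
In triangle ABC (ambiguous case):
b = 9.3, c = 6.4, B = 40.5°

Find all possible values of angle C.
b/sin(B) = c/sin(C)  ⇒  sin(C) = c·sin(B)/b = 6.4·sin(40.5°)/9.3
sin(40.5°) ≈ 0.649448
sin(C) ≈ 6.4·0.649448/9.3 ≈ 4.15647/9.3 ≈ 0.446932
Candidate 1: C₁ = arcsin(0.446932) ≈ 26.547°  →  A = 180° − 40.5° − 26.547° ≈ 112.953° > 0, valid
Candidate 2: C₂ = 180° − C₁ ≈ 153.453°  →  A = 180° − 40.5° − 153.453° ≈ -13.953° ≤ 0, not a valid triangle

C = 26.55° (one solution)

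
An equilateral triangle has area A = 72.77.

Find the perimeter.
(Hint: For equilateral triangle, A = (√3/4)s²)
A = (√3/4)s²  ⇒  s² = 4A/√3 = 4·72.77/√3 = 291.08/1.73205 ≈ 168.055
s ≈ √168.055 ≈ 12.9636
Perimeter = 3s ≈ 3·12.9636 ≈ 38.8908

Perimeter = 38.89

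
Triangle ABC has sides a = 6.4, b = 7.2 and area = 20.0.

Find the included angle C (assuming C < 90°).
Area = ½·a·b·sin(C)  ⇒  sin(C) = 2·Area/(a·b) = 2·20.0/(6.4·7.2) = 40/46.08 ≈ 0.868056
C = arcsin(0.868056) ≈ 60.2335° (taking the acute solution since C < 90°)

C = 60.23°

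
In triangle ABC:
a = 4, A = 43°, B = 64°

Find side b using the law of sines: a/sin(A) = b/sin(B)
a/sin(A) = b/sin(B)  ⇒  b = a·sin(B)/sin(A) = 4·sin(64°)/sin(43°)
sin(64°) ≈ 0.898794, sin(43°) ≈ 0.681998
b ≈ 4·0.898794/0.681998 ≈ 3.59518/0.681998 ≈ 5.27153

b = 5.272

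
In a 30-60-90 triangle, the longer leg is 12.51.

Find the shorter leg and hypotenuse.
In a 30-60-90 triangle the sides are in ratio 1 : √3 : 2, so short leg = long leg/√3 and hypotenuse = 2·(short leg).
Short leg = 12.51/√3 ≈ 12.51/1.73205 ≈ 7.22265
Hypotenuse = 2·7.22265 ≈ 14.4453

Short leg = 7.223, Hypotenuse = 14.45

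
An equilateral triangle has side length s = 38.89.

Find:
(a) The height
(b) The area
(a) The height splits the triangle into two 30-60-90 halves: h = s·√3/2 = 38.89·1.73205/2 ≈ 67.3595/2 ≈ 33.6797
(b) Area = (√3/4)·s² = (√3/4)·38.89² = (√3/4)·1512.4321 ≈ 0.433013·1512.4321 ≈ 654.902

Height = 33.68, Area = 654.9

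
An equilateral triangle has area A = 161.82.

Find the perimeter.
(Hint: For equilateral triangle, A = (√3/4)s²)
A = (√3/4)s²  ⇒  s² = 4A/√3 = 4·161.82/√3 = 647.28/1.73205 ≈ 373.707
s ≈ √373.707 ≈ 19.3315
Perimeter = 3s ≈ 3·19.3315 ≈ 57.9945

Perimeter = 57.99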